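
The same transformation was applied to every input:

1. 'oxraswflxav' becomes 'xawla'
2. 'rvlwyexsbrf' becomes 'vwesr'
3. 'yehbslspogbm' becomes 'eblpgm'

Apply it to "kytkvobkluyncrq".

Rule — keep every other character starting from the second (positions 2nd, 4th, 6th, ...).
On "kytkvobkluyncrq" that produces "ykokunr".

ykokunr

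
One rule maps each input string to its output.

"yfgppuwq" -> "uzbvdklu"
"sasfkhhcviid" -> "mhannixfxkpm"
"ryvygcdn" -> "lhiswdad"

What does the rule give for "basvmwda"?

The transformation: swap the front and back halves of the string, then shift every letter 5 places forward in the alphabet (wrapping around).
For "basvmwda" the result is "rbifgfxa".

rbifgfxa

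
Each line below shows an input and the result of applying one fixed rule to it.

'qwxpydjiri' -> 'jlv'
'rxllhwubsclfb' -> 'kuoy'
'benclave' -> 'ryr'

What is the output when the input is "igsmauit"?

The pattern: keep one character in every 3, starting at position 2 (positions 2nd, 5th, 8th, ...), then shift every letter 13 places forward in the alphabet (wrapping around) — i.e. ROT13.
For "igsmauit", step one produces "gat"; step two turns that into "tng".

tng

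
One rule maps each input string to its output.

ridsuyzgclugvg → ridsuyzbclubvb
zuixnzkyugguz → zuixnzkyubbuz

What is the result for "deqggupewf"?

Rule — replace every "g" with "b".
For "deqggupewf" the result is "deqbbupewf".

deqbbupewf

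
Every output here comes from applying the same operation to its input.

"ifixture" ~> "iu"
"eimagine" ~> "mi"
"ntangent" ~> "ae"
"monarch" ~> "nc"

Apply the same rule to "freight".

The rule is to keep one character in every 3, starting at position 3 (positions 3rd, 6th, 9th, ...).
Doing the same to "freight": "eh".

eh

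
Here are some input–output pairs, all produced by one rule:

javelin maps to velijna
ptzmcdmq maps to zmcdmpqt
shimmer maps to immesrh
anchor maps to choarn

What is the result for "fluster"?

The transformation: swap the first and last characters, then move the first 2 characters to the end (rotate left by 2).
"fluster" → "rlustef" → "ustefrl".

ustefrl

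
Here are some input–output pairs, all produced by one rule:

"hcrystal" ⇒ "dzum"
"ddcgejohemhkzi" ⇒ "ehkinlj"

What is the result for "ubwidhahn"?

cjii

The pattern: keep every other character starting from the second (positions 2nd, 4th, 6th, ...), then shift every letter 1 place forward in the alphabet (wrapping around).
On "ubwidhahn": the first step gives "bihh", and the second then gives "cjii".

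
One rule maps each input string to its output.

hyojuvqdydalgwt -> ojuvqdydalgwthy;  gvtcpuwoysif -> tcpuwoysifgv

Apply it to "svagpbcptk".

The pattern: move the first 2 characters to the end (rotate left by 2).
"svagpbcptk" → "agpbcptksv".

agpbcptksv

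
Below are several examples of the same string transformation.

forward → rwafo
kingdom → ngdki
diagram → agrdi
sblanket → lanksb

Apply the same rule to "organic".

Looking at the pairs, the operation is to delete the last 2 characters, then move the first 2 characters to the end (rotate left by 2).
"organic" → "organ" → "ganor".
(Check on "kingdom": → "kingd" → "ngdki" ✓)

ganor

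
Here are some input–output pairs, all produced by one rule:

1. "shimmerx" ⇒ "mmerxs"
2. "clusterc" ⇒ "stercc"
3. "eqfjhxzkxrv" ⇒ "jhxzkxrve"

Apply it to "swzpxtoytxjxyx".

The pattern: move the first character to the end, then delete the first 2 characters.
"swzpxtoytxjxyx" → "pxtoytxjxyxs".

pxtoytxjxyxs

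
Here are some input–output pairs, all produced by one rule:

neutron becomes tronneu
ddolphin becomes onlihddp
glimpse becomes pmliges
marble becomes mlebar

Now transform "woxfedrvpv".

The pattern: sort the characters into reverse alphabetical order, then move the first character to the end.
Applying that to "woxfedrvpv" gives "wvvrpofedx".

wvvrpofedx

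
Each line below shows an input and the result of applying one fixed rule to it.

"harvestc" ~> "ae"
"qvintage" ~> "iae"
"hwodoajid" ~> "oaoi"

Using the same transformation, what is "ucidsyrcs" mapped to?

Rule — swap each adjacent pair of characters (1↔2, 3↔4, ...), then keep only the vowels.
For "ucidsyrcs" the result is "ui".

ui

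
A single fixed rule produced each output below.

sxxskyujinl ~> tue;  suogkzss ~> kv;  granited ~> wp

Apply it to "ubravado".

The transformation: shift every letter 4 places backward in the alphabet (wrapping around), then keep one character in every 3, starting at position 3 (positions 3rd, 6th, 9th, ...).
Starting from "ubravado": after the first operation, "qxnwrwzk"; after the second, "nw".

nw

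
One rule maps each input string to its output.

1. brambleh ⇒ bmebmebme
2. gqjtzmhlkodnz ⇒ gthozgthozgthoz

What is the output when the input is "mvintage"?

mngmngmng

What's happening: keep one character in every 3, starting at position 1 (positions 1st, 4th, 7th, ...), then write the whole string 3 times in a row.
Working it through for "mvintage": intermediate "mng", final "mngmngmng".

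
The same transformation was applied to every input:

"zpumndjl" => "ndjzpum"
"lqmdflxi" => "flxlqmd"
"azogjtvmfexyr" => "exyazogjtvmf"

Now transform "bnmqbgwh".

bgwbnmq

Looking at the pairs, the operation is to delete the last character, then move the last 3 characters to the front (rotate right by 3).
For "bnmqbgwh", step one produces "bnmqbgw"; step two turns that into "bgwbnmq".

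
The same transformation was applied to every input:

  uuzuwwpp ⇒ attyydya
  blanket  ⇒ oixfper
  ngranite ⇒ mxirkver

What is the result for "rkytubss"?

fwwvocxy

Looking at the pairs, the operation is to shift every letter 4 places forward in the alphabet (wrapping around), then move the last 3 characters to the front (rotate right by 3).
"rkytubss" → "fwwvocxy".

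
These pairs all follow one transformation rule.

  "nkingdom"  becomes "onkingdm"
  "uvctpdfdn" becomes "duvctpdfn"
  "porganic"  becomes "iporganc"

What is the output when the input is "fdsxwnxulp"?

Rule — move the last character to the front, then swap the first and last characters.
On "fdsxwnxulp": the first step gives "pfdsxwnxul", and the second then gives "lfdsxwnxup".
(Check on "porganic": → "cporgani" → "iporganc" ✓)

lfdsxwnxup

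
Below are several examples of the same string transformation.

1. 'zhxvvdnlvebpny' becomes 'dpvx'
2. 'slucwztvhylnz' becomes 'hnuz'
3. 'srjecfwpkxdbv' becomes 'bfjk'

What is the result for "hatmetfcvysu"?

ttuv

Rule — keep one character in every 3, starting at position 3 (positions 3rd, 6th, 9th, ...), then sort the characters into alphabetical order.
Doing the same to "hatmetfcvysu": "ttuv".
(Check on "zhxvvdnlvebpny": → "xdvp" → "dpvx" ✓)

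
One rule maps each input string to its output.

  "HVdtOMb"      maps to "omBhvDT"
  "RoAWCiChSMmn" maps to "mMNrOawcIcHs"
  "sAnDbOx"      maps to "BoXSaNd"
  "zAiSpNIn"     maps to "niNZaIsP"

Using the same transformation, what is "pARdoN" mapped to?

Looking at the pairs, the operation is to flip the case of every letter, then move the last 3 characters to the front (rotate right by 3).
Working it through for "pARdoN": intermediate "ParDOn", final "DOnPar".

DOnPar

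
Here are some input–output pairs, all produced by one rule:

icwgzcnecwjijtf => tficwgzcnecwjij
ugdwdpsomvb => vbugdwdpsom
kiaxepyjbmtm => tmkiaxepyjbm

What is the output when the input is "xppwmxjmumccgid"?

In each case the input is transformed by: move the last 2 characters to the front (rotate right by 2).
Applying that to "xppwmxjmumccgid" gives "idxppwmxjmumccg".

idxppwmxjmumccg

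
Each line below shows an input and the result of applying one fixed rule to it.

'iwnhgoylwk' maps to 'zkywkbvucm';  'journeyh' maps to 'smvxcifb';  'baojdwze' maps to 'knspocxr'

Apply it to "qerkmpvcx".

In each case the input is transformed by: shift every letter 12 places backward in the alphabet (wrapping around), then move the last 3 characters to the front (rotate right by 3).
Working it through for "qerkmpvcx": intermediate "esfyadjql", final "jqlesfyad".

jqlesfyad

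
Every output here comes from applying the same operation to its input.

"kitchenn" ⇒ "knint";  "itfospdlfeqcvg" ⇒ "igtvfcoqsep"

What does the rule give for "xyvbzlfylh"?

Each output is the input with this applied: take characters alternately from the front and the back (1st, last, 2nd, 2nd-last, ...), then delete the last 3 characters.
For "xyvbzlfylh" the result is "xhylvyb".

xhylvyb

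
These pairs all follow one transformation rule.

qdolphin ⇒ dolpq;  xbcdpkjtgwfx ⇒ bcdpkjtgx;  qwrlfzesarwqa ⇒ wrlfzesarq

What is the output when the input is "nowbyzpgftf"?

The rule is to delete the last 3 characters, then move the first character to the end.
Working it through for "nowbyzpgftf": intermediate "nowbyzpg", final "owbyzpgn".
(Check on "xbcdpkjtgwfx": → "xbcdpkjtg" → "bcdpkjtgx" ✓)

owbyzpgn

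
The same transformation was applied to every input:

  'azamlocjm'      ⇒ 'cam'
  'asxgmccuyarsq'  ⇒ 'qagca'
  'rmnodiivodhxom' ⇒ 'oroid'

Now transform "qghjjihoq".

hqj

Looking at the pairs, the operation is to keep one character in every 3, starting at position 1 (positions 1st, 4th, 7th, ...), then move the last character to the front.
Applying that to "qghjjihoq" gives "hqj".
(Check on "azamlocjm": → "amc" → "cam" ✓)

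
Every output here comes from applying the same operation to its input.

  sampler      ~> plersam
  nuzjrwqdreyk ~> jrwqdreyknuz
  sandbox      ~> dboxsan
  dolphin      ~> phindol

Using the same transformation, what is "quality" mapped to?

lityqua

The rule is to move the first 3 characters to the end (rotate left by 3).
Applying that to "quality" gives "lityqua".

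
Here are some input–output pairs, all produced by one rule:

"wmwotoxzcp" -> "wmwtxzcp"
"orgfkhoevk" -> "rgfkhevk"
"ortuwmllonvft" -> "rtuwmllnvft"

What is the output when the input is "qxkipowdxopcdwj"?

Looking at the pairs, the operation is to remove every "o".
Doing the same to "qxkipowdxopcdwj": "qxkipwdxpcdwj".

qxkipwdxpcdwj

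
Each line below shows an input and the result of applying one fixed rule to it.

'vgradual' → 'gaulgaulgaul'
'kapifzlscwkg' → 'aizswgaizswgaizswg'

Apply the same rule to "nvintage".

Rule — keep every other character starting from the second (positions 2nd, 4th, 6th, ...), then write the whole string 3 times in a row.
"nvintage" → "vnaevnaevnae".

vnaevnaevnae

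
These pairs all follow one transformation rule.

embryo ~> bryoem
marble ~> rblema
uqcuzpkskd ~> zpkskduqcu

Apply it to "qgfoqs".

foqsqg

The transformation: move the last character to the front, then swap the front and back halves of the string.
"qgfoqs" → "sqgfoq" → "foqsqg".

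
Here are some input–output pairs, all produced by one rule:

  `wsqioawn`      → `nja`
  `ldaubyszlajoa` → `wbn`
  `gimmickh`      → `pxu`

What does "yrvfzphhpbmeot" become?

rbg

Rule — shift every letter 13 places forward in the alphabet (wrapping around) — i.e. ROT13, then keep only the last 3 characters.
On "yrvfzphhpbmeot": the first step gives "leismcuucozrbg", and the second then gives "rbg".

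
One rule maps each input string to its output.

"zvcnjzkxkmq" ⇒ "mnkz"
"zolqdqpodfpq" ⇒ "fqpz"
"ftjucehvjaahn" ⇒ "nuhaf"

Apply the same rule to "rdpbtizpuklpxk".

xbzkr

The pattern: keep one character in every 3, starting at position 1 (positions 1st, 4th, 7th, ...), then swap the first and last characters.
For "rdpbtizpuklpxk", step one produces "rbzkx"; step two turns that into "xbzkr".
(Check on "zolqdqpodfpq": → "zqpf" → "fqpz" ✓)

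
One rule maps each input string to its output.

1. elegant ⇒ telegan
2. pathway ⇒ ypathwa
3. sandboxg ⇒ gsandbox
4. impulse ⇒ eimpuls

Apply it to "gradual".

lgradua

Rule — move the last character to the front.
"gradual" → "lgradua".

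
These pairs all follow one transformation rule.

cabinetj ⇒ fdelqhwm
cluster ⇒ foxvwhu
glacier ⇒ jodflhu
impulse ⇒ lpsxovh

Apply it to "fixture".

The transformation: shift every letter 3 places forward in the alphabet (wrapping around).
On "fixture" that produces "ilawxuh".

ilawxuh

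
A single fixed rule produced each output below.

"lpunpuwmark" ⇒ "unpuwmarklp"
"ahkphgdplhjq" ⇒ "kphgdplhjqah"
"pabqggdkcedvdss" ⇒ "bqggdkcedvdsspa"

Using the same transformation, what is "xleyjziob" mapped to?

eyjziobxl

What's happening: move the first 2 characters to the end (rotate left by 2).
For "xleyjziob" the result is "eyjziobxl".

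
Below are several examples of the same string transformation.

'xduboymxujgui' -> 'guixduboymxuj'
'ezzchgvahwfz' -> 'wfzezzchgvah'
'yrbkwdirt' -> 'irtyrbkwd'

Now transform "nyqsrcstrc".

trcnyqsrcs

Looking at the pairs, the operation is to move the last 3 characters to the front (rotate right by 3).
Applying that to "nyqsrcstrc" gives "trcnyqsrcs".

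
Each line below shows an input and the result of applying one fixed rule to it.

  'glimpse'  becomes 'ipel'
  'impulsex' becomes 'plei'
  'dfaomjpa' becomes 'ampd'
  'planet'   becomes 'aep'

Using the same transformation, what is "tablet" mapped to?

The rule is to move the first 2 characters to the end (rotate left by 2), then keep every other character starting from the first (positions 1st, 3rd, 5th, ...).
Applying both steps to "tablet": "bletta", then "bet".

bet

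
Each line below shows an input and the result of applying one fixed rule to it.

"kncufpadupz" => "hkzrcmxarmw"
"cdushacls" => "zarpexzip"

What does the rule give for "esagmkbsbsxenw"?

bpxdjhypypubkt

The rule is to shift every letter 3 places backward in the alphabet (wrapping around).
Doing the same to "esagmkbsbsxenw": "bpxdjhypypubkt".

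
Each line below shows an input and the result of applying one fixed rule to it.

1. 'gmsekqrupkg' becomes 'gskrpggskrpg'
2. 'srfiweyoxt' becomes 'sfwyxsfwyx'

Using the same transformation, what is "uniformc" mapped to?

In each case the input is transformed by: keep every other character starting from the first (positions 1st, 3rd, 5th, ...), then write the whole string twice.
For "uniformc", step one produces "uiom"; step two turns that into "uiomuiom".

uiomuiom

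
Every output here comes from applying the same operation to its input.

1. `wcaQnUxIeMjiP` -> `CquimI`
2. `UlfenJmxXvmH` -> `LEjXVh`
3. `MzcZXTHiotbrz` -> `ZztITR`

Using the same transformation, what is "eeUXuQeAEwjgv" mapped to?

ExqaWG

Each output is the input with this applied: keep every other character starting from the second (positions 2nd, 4th, 6th, ...), then flip the case of every letter.
"eeUXuQeAEwjgv" → "eXQAwg" → "ExqaWG".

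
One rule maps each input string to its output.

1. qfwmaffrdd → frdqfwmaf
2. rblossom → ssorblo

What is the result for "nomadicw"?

The pattern: delete the last character, then move the last 3 characters to the front (rotate right by 3).
For "nomadicw", step one produces "nomadic"; step two turns that into "dicnoma".

dicnoma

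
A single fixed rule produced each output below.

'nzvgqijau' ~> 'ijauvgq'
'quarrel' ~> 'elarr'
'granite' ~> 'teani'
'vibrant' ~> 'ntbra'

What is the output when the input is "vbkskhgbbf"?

Each output is the input with this applied: delete the first 2 characters, then move the first 3 characters to the end (rotate left by 3).
Applying both steps to "vbkskhgbbf": "kskhgbbf", then "hgbbfksk".

hgbbfksk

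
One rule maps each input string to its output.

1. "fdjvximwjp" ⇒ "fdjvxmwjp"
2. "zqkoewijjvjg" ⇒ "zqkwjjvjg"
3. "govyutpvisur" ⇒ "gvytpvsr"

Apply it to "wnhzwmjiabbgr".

The pattern: remove every vowel.
Doing the same to "wnhzwmjiabbgr": "wnhzwmjbbgr".

wnhzwmjbbgr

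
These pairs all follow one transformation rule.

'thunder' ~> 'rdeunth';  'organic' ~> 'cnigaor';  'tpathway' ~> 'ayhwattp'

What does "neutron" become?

The pattern: swap each adjacent pair of characters (1↔2, 3↔4, ...), then reverse the string.
"neutron" → "entuorn" → "nroutne".

nroutne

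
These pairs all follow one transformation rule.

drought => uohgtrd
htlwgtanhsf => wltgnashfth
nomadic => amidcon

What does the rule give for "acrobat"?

orabtca

In each case the input is transformed by: swap each adjacent pair of characters (1↔2, 3↔4, ...), then move the first 2 characters to the end (rotate left by 2).
"acrobat" → "caorabt" → "orabtca".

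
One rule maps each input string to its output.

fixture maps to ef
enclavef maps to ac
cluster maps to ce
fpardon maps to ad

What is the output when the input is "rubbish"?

The transformation: sort the characters into alphabetical order, then keep only the first 2 characters.
On "rubbish": the first step gives "bbhirsu", and the second then gives "bb".
(Check on "fixture": → "efirtux" → "ef" ✓)

bb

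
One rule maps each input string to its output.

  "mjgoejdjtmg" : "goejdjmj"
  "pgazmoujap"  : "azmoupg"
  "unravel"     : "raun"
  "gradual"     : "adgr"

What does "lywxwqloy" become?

wxwqly

In each case the input is transformed by: delete the last 3 characters, then move the first 2 characters to the end (rotate left by 2).
Doing the same to "lywxwqloy": "wxwqly".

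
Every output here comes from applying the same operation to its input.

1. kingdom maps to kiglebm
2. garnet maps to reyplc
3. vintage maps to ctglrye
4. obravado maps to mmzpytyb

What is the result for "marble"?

ckypzj

The pattern: shift every letter 2 places backward in the alphabet (wrapping around), then move the last character to the front.
On "marble": the first step gives "kypzjc", and the second then gives "ckypzj".
(Check on "kingdom": → "iglebmk" → "kiglebm" ✓)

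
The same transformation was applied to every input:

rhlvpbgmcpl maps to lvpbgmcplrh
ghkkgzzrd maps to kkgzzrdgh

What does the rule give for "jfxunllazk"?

xunllazkjf

What's happening: move the first 2 characters to the end (rotate left by 2).
Doing the same to "jfxunllazk": "xunllazkjf".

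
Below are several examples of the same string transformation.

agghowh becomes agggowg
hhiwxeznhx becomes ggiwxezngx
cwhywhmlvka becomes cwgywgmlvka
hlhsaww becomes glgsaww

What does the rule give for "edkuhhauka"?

In each case the input is transformed by: replace every "h" with "g".
Doing the same to "edkuhhauka": "edkuggauka".

edkuggauka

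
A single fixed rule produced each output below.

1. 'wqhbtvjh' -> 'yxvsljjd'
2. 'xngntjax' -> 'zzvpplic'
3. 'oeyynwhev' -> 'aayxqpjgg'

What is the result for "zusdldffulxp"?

The pattern: sort the characters into reverse alphabetical order, then shift every letter 2 places forward in the alphabet (wrapping around).
On "zusdldffulxp" that produces "bzwwurnnhhff".

bzwwurnnhhff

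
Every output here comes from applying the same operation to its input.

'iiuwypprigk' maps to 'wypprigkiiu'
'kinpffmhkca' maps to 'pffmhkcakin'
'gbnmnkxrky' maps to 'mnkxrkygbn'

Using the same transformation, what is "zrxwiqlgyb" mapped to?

wiqlgybzrx

Looking at the pairs, the operation is to move the first 3 characters to the end (rotate left by 3).
So "zrxwiqlgyb" becomes "wiqlgybzrx".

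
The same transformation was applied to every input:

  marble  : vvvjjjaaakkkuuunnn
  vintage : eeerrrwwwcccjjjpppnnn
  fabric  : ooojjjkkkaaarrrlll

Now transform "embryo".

What's happening: shift every letter 9 places forward in the alphabet (wrapping around), then repeat every character 3 times.
For "embryo", step one produces "nvkahx"; step two turns that into "nnnvvvkkkaaahhhxxx".
(Check on "marble": → "vjakun" → "vvvjjjaaakkkuuunnn" ✓)

nnnvvvkkkaaahhhxxx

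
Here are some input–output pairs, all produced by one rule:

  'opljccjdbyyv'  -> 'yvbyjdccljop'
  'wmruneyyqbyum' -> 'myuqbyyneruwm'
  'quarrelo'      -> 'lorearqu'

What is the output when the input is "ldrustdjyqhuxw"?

xwhuyqdjstruld

What's happening: swap each adjacent pair of characters (1↔2, 3↔4, ...), then reverse the string.
For "ldrustdjyqhuxw", step one produces "dlurtsjdqyuhwx"; step two turns that into "xwhuyqdjstruld".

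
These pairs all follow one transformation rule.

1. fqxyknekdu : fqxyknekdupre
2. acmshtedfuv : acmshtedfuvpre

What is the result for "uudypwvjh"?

Rule — append "pre".
For "uudypwvjh" the result is "uudypwvjhpre".

uudypwvjhpre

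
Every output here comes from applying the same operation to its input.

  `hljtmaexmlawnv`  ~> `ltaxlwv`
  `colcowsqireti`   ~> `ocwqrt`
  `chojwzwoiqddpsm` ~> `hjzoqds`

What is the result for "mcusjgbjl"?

csgj

The rule is to keep every other character starting from the second (positions 2nd, 4th, 6th, ...).
So "mcusjgbjl" becomes "csgj".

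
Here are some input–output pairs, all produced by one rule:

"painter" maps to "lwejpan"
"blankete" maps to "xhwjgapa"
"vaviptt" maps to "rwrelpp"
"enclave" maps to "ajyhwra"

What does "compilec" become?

Each output is the input with this applied: shift every letter 4 places backward in the alphabet (wrapping around).
For "compilec" the result is "ykilehay".

ykilehay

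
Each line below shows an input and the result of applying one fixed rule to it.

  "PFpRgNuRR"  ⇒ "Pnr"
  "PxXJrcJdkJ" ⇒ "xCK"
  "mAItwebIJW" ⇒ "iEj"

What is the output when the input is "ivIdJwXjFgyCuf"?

The pattern: keep one character in every 3, starting at position 3 (positions 3rd, 6th, 9th, ...), then flip the case of every letter.
Starting from "ivIdJwXjFgyCuf": after the first operation, "IwFC"; after the second, "iWfc".

iWfc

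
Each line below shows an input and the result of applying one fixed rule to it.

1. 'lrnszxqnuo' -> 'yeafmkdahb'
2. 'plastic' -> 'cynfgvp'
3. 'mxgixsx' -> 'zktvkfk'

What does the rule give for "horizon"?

ubevmba

Rule — shift every letter 13 places forward in the alphabet (wrapping around) — i.e. ROT13.
Applying that to "horizon" gives "ubevmba".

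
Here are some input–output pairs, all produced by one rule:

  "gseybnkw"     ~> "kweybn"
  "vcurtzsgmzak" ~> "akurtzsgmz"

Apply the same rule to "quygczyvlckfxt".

xtygczyvlckf

The transformation: delete the first 2 characters, then move the last 2 characters to the front (rotate right by 2).
Working it through for "quygczyvlckfxt": intermediate "ygczyvlckfxt", final "xtygczyvlckf".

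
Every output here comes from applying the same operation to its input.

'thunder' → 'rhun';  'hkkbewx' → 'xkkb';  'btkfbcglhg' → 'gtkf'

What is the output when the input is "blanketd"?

dlan

In each case the input is transformed by: swap the first and last characters, then keep only the first 4 characters.
So "blanketd" becomes "dlan".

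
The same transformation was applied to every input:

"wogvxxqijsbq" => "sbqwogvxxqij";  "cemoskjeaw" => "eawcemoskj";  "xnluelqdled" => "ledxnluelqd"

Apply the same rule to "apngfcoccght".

The transformation: move the last 3 characters to the front (rotate right by 3).
So "apngfcoccght" becomes "ghtapngfcocc".

ghtapngfcocc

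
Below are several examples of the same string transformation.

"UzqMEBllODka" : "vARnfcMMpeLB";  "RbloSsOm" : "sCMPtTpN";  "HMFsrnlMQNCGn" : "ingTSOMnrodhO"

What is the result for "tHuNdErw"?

UiVoEfSX

What's happening: shift every letter 1 place forward in the alphabet (wrapping around), then flip the case of every letter.
For "tHuNdErw", step one produces "uIvOeFsx"; step two turns that into "UiVoEfSX".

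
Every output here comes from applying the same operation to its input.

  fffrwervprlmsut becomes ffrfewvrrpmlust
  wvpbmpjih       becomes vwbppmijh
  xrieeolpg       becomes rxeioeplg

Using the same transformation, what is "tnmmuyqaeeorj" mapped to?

Looking at the pairs, the operation is to swap each adjacent pair of characters (1↔2, 3↔4, ...).
"tnmmuyqaeeorj" → "ntmmyuaqeeroj".

ntmmyuaqeeroj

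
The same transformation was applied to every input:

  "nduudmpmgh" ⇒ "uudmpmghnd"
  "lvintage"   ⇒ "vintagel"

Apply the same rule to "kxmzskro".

xmzskrok

The transformation: swap the front and back halves of the string, then move the last 3 characters to the front (rotate right by 3).
Applying both steps to "kxmzskro": "skrokxmz", then "xmzskrok".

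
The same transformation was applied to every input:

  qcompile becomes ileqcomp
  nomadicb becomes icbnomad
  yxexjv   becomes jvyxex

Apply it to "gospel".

The transformation: swap the front and back halves of the string, then move the first character to the end.
For "gospel", step one produces "pelgos"; step two turns that into "elgosp".

elgosp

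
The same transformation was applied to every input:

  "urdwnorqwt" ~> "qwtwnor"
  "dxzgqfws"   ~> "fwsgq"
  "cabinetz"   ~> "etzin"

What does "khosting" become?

ingst

Each output is the input with this applied: delete the first 3 characters, then move the last 3 characters to the front (rotate right by 3).
For "khosting", step one produces "sting"; step two turns that into "ingst".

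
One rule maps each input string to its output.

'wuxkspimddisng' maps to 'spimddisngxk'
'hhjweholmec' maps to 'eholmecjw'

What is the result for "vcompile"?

In each case the input is transformed by: delete the first 2 characters, then move the first 2 characters to the end (rotate left by 2).
"vcompile" → "ompile" → "pileom".
(Check on "hhjweholmec": → "jweholmec" → "eholmecjw" ✓)

pileom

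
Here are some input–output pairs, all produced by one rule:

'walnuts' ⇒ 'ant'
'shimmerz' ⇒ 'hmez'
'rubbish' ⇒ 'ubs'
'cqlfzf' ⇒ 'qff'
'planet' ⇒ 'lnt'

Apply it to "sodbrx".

obx

The rule is to keep every other character starting from the second (positions 2nd, 4th, 6th, ...).
For "sodbrx" the result is "obx".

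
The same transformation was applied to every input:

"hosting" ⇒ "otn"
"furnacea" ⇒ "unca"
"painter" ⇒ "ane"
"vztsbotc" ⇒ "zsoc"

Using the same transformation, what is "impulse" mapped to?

mus

The pattern: keep every other character starting from the second (positions 2nd, 4th, 6th, ...).
On "impulse" that produces "mus".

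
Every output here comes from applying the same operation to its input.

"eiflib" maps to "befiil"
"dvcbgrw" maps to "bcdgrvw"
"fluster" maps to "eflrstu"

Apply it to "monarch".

achmnor

Rule — sort the characters into alphabetical order.
Applying that to "monarch" gives "achmnor".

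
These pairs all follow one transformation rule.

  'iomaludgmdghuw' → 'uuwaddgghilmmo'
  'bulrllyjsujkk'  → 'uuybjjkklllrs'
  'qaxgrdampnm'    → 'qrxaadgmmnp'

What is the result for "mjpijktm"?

What's happening: sort the characters into alphabetical order, then move the last 3 characters to the front (rotate right by 3).
Applying both steps to "mjpijktm": "ijjkmmpt", then "mptijjkm".

mptijjkm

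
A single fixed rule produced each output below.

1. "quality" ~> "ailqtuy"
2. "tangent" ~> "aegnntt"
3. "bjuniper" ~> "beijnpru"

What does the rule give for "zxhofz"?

fhoxzz

Each output is the input with this applied: sort the characters into alphabetical order.
Applying that to "zxhofz" gives "fhoxzz".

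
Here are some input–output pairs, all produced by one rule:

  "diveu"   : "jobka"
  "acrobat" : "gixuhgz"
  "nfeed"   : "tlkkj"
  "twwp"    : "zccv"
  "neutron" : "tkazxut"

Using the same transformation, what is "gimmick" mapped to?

In each case the input is transformed by: shift every letter 6 places forward in the alphabet (wrapping around).
"gimmick" → "mossoiq".

mossoiq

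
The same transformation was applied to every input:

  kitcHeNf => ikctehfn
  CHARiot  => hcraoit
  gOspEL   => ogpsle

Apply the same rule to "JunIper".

Rule — swap each adjacent pair of characters (1↔2, 3↔4, ...), then convert every letter to lowercase.
So "JunIper" becomes "ujinepr".

ujinepr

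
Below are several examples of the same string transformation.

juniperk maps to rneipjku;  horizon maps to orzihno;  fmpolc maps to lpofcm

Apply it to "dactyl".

Looking at the pairs, the operation is to take characters alternately from the front and the back (1st, last, 2nd, 2nd-last, ...), then move the first 3 characters to the end (rotate left by 3).
On "dactyl": the first step gives "dlayct", and the second then gives "yctdla".
(Check on "fmpolc": → "fcmlpo" → "lpofcm" ✓)

yctdla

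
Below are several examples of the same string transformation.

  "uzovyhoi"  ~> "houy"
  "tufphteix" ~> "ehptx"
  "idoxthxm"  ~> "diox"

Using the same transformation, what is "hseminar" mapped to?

ahmr

What's happening: sort the characters into alphabetical order, then keep every other character starting from the first (positions 1st, 3rd, 5th, ...).
On "hseminar": the first step gives "aehimnrs", and the second then gives "ahmr".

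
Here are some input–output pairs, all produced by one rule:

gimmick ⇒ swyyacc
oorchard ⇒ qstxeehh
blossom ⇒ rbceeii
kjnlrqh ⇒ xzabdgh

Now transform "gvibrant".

In each case the input is transformed by: sort the characters into alphabetical order, then shift every letter 10 places backward in the alphabet (wrapping around).
Applying both steps to "gvibrant": "abginrtv", then "qrwydhjl".

qrwydhjl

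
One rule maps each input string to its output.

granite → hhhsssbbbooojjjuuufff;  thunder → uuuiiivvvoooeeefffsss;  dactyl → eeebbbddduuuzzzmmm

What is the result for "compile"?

dddpppnnnqqqjjjmmmfff

Looking at the pairs, the operation is to repeat every character 3 times, then shift every letter 1 place forward in the alphabet (wrapping around).
Applying both steps to "compile": "cccooommmpppiiillleee", then "dddpppnnnqqqjjjmmmfff".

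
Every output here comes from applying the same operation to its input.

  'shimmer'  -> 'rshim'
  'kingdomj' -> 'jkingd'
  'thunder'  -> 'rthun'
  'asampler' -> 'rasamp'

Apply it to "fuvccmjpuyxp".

pfuvccmjpu

The pattern: move the last character to the front, then delete the last 2 characters.
"fuvccmjpuyxp" → "pfuvccmjpuyx" → "pfuvccmjpu".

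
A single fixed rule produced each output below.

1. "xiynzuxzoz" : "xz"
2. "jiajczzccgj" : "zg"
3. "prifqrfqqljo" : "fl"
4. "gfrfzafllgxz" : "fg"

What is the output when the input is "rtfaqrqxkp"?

Each output is the input with this applied: keep one character in every 3, starting at position 1 (positions 1st, 4th, 7th, ...), then keep only the last 2 characters.
"rtfaqrqxkp" → "raqp" → "qp".
(Check on "xiynzuxzoz": → "xnxz" → "xz" ✓)

qp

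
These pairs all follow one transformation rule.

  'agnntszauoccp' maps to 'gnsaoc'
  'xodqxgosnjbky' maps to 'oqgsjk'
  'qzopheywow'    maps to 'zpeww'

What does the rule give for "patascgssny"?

The pattern: keep every other character starting from the second (positions 2nd, 4th, 6th, ...).
"patascgssny" → "aacsn".

aacsn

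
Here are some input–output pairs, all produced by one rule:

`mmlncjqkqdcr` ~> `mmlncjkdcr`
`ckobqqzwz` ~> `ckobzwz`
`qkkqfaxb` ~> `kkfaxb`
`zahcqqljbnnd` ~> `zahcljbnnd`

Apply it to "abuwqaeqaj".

abuwaeaj

The transformation: remove every "q".
Doing the same to "abuwqaeqaj": "abuwaeaj".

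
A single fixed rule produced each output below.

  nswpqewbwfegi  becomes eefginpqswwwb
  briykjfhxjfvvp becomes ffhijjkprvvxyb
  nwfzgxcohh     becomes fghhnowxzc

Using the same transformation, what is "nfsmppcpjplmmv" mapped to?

Looking at the pairs, the operation is to sort the characters into alphabetical order, then move the first character to the end.
Applying both steps to "nfsmppcpjplmmv": "cfjlmmmnppppsv", then "fjlmmmnppppsvc".

fjlmmmnppppsvc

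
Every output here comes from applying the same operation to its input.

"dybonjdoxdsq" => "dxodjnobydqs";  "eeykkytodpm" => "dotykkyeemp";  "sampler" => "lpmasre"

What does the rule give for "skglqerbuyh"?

ubreqlgkshy

In each case the input is transformed by: reverse the string, then move the first 2 characters to the end (rotate left by 2).
Applying that to "skglqerbuyh" gives "ubreqlgkshy".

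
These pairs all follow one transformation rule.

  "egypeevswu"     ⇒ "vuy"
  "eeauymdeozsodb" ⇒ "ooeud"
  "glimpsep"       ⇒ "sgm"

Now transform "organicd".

The pattern: swap the front and back halves of the string, then keep one character in every 3, starting at position 2 (positions 2nd, 5th, 8th, ...).
So "organicd" becomes "ioa".

ioa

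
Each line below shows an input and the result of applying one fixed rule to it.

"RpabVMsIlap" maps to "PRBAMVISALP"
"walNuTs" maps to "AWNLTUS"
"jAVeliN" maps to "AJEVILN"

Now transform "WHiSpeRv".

HWSIEPVR

Rule — swap each adjacent pair of characters (1↔2, 3↔4, ...), then convert every letter to uppercase.
On "WHiSpeRv": the first step gives "HWSiepvR", and the second then gives "HWSIEPVR".
(Check on "jAVeliN": → "AjeVilN" → "AJEVILN" ✓)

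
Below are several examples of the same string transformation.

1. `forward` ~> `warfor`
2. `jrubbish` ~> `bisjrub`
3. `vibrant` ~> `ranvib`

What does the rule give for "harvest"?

The pattern: delete the last character, then move the last 3 characters to the front (rotate right by 3).
So "harvest" becomes "veshar".

veshar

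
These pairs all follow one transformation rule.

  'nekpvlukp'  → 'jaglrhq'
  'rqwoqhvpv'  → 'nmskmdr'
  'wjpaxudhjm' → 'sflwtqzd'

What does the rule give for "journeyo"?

Looking at the pairs, the operation is to delete the last 2 characters, then shift every letter 4 places backward in the alphabet (wrapping around).
"journeyo" → "journe" → "fkqnja".

fkqnja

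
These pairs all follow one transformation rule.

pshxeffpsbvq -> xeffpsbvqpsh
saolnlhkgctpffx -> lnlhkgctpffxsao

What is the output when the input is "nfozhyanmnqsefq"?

zhyanmnqsefqnfo

Rule — move the first 3 characters to the end (rotate left by 3).
Applying that to "nfozhyanmnqsefq" gives "zhyanmnqsefqnfo".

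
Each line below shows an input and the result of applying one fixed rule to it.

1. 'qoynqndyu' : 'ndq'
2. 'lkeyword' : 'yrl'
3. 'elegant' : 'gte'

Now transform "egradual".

The transformation: keep one character in every 3, starting at position 1 (positions 1st, 4th, 7th, ...), then move the first character to the end.
For "egradual", step one produces "eaa"; step two turns that into "aae".

aae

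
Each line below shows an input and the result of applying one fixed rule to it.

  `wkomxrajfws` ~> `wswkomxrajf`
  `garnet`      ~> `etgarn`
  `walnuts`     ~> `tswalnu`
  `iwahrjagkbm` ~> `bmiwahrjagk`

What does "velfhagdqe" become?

qevelfhagd

Each output is the input with this applied: move the last 2 characters to the front (rotate right by 2).
On "velfhagdqe" that produces "qevelfhagd".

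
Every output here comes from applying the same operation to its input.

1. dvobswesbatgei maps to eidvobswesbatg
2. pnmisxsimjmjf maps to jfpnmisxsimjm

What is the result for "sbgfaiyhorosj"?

In each case the input is transformed by: move the last 2 characters to the front (rotate right by 2).
"sbgfaiyhorosj" → "sjsbgfaiyhoro".

sjsbgfaiyhoro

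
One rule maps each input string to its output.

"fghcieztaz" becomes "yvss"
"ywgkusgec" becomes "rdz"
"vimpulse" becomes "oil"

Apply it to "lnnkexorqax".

Each output is the input with this applied: shift every letter 7 places backward in the alphabet (wrapping around), then keep one character in every 3, starting at position 1 (positions 1st, 4th, 7th, ...).
Applying both steps to "lnnkexorqax": "eggdxqhkjtq", then "edht".

edht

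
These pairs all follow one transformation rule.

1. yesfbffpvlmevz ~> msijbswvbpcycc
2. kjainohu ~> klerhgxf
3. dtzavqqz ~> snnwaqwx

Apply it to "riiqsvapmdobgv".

In each case the input is transformed by: swap the front and back halves of the string, then shift every letter 3 places backward in the alphabet (wrapping around).
So "riiqsvapmdobgv" becomes "mjalydsoffnpsx".

mjalydsoffnpsx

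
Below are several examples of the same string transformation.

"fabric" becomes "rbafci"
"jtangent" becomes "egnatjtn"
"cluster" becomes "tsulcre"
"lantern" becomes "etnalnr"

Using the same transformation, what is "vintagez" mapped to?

In each case the input is transformed by: move the last 2 characters to the front (rotate right by 2), then reverse the string.
"vintagez" → "ezvintag" → "gatnivze".
(Check on "jtangent": → "ntjtange" → "egnatjtn" ✓)

gatnivze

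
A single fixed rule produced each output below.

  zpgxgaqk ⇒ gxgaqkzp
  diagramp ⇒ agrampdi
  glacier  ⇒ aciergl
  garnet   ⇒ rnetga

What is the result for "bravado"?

avadobr

The pattern: move the first 2 characters to the end (rotate left by 2).
On "bravado" that produces "avadobr".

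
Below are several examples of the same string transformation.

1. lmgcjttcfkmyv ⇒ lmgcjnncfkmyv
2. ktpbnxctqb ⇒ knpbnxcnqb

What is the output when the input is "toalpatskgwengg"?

noalpanskgwengg

In each case the input is transformed by: replace every "t" with "n".
Applying that to "toalpatskgwengg" gives "noalpanskgwengg".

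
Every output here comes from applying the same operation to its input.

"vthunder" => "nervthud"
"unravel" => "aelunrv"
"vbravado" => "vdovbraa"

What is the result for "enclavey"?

Each output is the input with this applied: move the last 3 characters to the front (rotate right by 3), then swap the first and last characters.
For "enclavey", step one produces "veyencla"; step two turns that into "aeyenclv".

aeyenclv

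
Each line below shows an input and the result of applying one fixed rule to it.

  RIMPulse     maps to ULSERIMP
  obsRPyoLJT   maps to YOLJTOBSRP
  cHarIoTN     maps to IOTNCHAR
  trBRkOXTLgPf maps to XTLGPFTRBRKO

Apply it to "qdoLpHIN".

The transformation: swap the front and back halves of the string, then convert every letter to uppercase.
On "qdoLpHIN": the first step gives "pHINqdoL", and the second then gives "PHINQDOL".

PHINQDOL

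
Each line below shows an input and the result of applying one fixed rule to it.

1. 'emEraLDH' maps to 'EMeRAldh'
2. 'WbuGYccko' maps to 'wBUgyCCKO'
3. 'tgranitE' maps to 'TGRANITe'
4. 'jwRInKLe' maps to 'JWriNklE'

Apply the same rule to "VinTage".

Each output is the input with this applied: flip the case of every letter.
So "VinTage" becomes "vINtAGE".

vINtAGE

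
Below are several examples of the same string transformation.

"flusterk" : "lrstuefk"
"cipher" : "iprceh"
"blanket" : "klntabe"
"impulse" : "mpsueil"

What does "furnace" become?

In each case the input is transformed by: sort the characters into alphabetical order, then move the first 3 characters to the end (rotate left by 3).
Applying both steps to "furnace": "acefnru", then "fnruace".

fnruace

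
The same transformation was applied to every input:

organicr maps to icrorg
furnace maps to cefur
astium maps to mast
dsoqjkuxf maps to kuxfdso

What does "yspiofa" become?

faysp

Looking at the pairs, the operation is to move the first 3 characters to the end (rotate left by 3), then delete the first 2 characters.
"yspiofa" → "iofaysp" → "faysp".
(Check on "astium": → "iumast" → "mast" ✓)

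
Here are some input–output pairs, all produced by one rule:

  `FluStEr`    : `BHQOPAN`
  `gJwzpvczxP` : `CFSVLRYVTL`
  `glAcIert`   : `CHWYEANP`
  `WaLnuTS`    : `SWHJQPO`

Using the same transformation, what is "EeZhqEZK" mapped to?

AAVDMAVG

The rule is to shift every letter 4 places backward in the alphabet (wrapping around), then convert every letter to uppercase.
Doing the same to "EeZhqEZK": "AAVDMAVG".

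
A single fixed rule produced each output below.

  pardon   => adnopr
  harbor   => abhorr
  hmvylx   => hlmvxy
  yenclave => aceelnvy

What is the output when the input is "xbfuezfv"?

beffuvxz

In each case the input is transformed by: sort the characters into alphabetical order.
Applying that to "xbfuezfv" gives "beffuvxz".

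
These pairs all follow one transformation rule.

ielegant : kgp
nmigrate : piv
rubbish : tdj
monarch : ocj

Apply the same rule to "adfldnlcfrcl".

In each case the input is transformed by: shift every letter 2 places forward in the alphabet (wrapping around), then keep one character in every 3, starting at position 1 (positions 1st, 4th, 7th, ...).
For "adfldnlcfrcl", step one produces "cfhnfpnehten"; step two turns that into "cnnt".

cnnt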